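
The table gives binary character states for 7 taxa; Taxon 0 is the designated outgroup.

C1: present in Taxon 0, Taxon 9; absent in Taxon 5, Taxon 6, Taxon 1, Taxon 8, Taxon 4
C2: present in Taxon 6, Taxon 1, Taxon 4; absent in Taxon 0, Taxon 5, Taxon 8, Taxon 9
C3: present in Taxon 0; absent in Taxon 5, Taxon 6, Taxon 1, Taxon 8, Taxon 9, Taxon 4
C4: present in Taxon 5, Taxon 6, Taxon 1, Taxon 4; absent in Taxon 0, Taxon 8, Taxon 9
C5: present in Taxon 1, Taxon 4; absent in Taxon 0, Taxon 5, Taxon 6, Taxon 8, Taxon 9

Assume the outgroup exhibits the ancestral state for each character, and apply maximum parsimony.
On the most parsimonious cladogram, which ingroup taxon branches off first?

Taxon 9

Character polarity is set by the outgroup: the derived state is whichever differs from the outgroup's state, so for C1, C3 the derived state is 'absent', and for the remaining characters it is 'present'.
C1 (derived state 'absent') is shared by Taxon 1, Taxon 4, Taxon 5, Taxon 6, and Taxon 8 — a synapomorphy uniting that clade.
C2: derived state 'present' in Taxon 1, Taxon 4, and Taxon 6 only — synapomorphy for {Taxon 1, Taxon 4, Taxon 6}.
C3 (derived state 'absent') is shared by all ingroup taxa — unites the whole ingroup.
C4: derived state 'present' in Taxon 1, Taxon 4, Taxon 5, and Taxon 6 only — synapomorphy for {Taxon 1, Taxon 4, Taxon 5, Taxon 6}.
C5: derived state 'present' in Taxon 1 and Taxon 4 only — synapomorphy for {Taxon 1, Taxon 4}.
Most parsimonious ingroup topology: (((Taxon 5,(Taxon 6,(Taxon 1,Taxon 4))),Taxon 8),Taxon 9).
Taxon 9 is sister to the clade containing all other ingroup taxa, so it is the earliest-diverging (most basal) ingroup lineage.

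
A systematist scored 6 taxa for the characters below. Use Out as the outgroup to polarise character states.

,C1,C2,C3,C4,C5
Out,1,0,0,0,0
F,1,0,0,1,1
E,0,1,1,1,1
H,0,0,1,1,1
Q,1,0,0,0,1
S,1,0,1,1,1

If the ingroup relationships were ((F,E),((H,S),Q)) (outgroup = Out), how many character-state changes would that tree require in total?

8

Map each character onto ((F,E),((H,S),Q)) (rooted by Out) and count the minimum state changes it requires (Fitch parsimony):
C1: 2; C2: 1; C3: 2; C4: 2; C5: 1.
Total tree length = 8.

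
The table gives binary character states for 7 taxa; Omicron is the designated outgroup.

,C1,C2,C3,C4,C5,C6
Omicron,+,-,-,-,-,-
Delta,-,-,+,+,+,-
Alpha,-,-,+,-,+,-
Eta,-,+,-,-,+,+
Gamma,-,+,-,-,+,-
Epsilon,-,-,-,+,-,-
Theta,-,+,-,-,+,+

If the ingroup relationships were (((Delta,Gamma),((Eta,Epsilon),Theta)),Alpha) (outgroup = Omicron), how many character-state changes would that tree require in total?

Map each character onto (((Delta,Gamma),((Eta,Epsilon),Theta)),Alpha) (rooted by Omicron) and count the minimum state changes it requires (Fitch parsimony):
C1: 1; C2: 3; C3: 2; C4: 2; C5: 2; C6: 2.
Total tree length = 12.

12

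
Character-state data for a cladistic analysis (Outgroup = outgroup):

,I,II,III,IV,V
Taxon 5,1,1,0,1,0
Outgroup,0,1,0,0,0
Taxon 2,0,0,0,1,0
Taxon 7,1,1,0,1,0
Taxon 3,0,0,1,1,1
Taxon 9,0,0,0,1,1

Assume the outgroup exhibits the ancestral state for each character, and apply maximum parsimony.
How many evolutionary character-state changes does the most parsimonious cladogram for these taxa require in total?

5

Character polarity is set by the outgroup: the derived state is whichever differs from the outgroup's state, so for II the derived state is '0', and for the remaining characters it is '1'.
Only Taxon 5 and Taxon 7 show the derived state '1' for I, supporting them as a clade.
II: derived state '0' in Taxon 2, Taxon 3, and Taxon 9 only — synapomorphy for {Taxon 2, Taxon 3, Taxon 9}.
III: derived state '1' in Taxon 3 only — an autapomorphy, so it tells us nothing about relationships among taxa.
IV (derived state '1') is shared by all ingroup taxa — unites the whole ingroup.
Only Taxon 3 and Taxon 9 show the derived state '1' for V, supporting them as a clade.
Most parsimonious ingroup topology: (((Taxon 9,Taxon 3),Taxon 2),(Taxon 5,Taxon 7)).
Changes per character on this tree: I: 1; II: 1; III: 1; IV: 1; V: 1.
Total = 5.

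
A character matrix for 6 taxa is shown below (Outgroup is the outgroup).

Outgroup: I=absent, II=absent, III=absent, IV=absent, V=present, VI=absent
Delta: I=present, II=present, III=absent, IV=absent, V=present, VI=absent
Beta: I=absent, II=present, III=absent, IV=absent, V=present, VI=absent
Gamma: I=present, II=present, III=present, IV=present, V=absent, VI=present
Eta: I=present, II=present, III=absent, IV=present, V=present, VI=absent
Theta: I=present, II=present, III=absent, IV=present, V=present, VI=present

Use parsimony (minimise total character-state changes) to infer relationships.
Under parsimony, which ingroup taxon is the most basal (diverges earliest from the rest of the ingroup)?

Character polarity is set by the outgroup: the derived state is whichever differs from the outgroup's state, so for V the derived state is 'absent', and for the remaining characters it is 'present'.
I: derived state 'present' in Delta, Eta, Gamma, and Theta only — synapomorphy for {Delta, Eta, Gamma, Theta}.
II (derived state 'present') is shared by all ingroup taxa — unites the whole ingroup.
III (derived state 'present') is unique to Gamma (autapomorphy; uninformative for grouping).
IV: derived state 'present' in Eta, Gamma, and Theta only — synapomorphy for {Eta, Gamma, Theta}.
V: derived state 'absent' in Gamma only — an autapomorphy, so it tells us nothing about relationships among taxa.
Only Gamma and Theta show the derived state 'present' for VI, supporting them as a clade.
Most parsimonious ingroup topology: ((((Theta,Gamma),Eta),Delta),Beta).
Beta is sister to the clade containing all other ingroup taxa, so it is the earliest-diverging (most basal) ingroup lineage.

Beta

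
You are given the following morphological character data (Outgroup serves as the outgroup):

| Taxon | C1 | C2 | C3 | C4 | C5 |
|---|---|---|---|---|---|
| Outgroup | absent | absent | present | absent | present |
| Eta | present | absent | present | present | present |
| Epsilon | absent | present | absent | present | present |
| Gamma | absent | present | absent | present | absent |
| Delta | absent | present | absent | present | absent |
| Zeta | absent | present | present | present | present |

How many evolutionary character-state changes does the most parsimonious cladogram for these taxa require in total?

Character polarity is set by the outgroup: the derived state is whichever differs from the outgroup's state, so for C3, C5 the derived state is 'absent', and for the remaining characters it is 'present'.
C1 (derived state 'present') is unique to Eta (autapomorphy; uninformative for grouping).
C2 (derived state 'present') is shared by Delta, Epsilon, Gamma, and Zeta — a synapomorphy uniting that clade.
C3 (derived state 'absent') is shared by Delta, Epsilon, and Gamma — a synapomorphy uniting that clade.
All ingroup taxa share the derived state 'present' for C4; it defines the ingroup but does not resolve relationships within it.
Only Delta and Gamma show the derived state 'absent' for C5, supporting them as a clade.
Most parsimonious ingroup topology: (Eta,((Epsilon,(Gamma,Delta)),Zeta)).
Changes per character on this tree: C1: 1; C2: 1; C3: 1; C4: 1; C5: 1.
Total = 5.

5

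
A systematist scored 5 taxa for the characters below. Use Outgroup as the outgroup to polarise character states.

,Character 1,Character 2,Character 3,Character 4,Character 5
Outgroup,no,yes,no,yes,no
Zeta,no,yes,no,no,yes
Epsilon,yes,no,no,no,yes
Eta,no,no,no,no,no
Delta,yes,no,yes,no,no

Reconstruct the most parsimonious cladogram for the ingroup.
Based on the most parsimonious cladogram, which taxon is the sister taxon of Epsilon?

Delta

Character polarity is set by the outgroup: the derived state is whichever differs from the outgroup's state, so for Character 2, Character 4 the derived state is 'no', and for the remaining characters it is 'yes'.
Character 1: derived state 'yes' in Delta and Epsilon only — synapomorphy for {Delta, Epsilon}.
Character 2: derived state 'no' in Delta, Epsilon, and Eta only — synapomorphy for {Delta, Epsilon, Eta}.
Character 3: derived state 'yes' in Delta only — an autapomorphy, so it tells us nothing about relationships among taxa.
All ingroup taxa share the derived state 'no' for Character 4; it defines the ingroup but does not resolve relationships within it.
Character 5 groups Epsilon and Zeta, which is incompatible with the clades supported by the remaining characters; treating it as convergent (homoplasy) costs fewer steps than any alternative tree.
Most parsimonious ingroup topology: (Zeta,((Epsilon,Delta),Eta)).
Epsilon and Delta form a cherry on this tree, so they are sister taxa.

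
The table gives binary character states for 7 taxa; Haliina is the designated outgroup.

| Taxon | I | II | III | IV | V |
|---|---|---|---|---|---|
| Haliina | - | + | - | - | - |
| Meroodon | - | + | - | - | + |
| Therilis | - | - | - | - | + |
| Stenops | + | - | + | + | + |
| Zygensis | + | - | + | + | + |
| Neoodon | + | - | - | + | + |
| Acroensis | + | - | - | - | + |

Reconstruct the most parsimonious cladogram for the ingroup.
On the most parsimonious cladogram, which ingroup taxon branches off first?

Meroodon

Character polarity is set by the outgroup: the derived state is whichever differs from the outgroup's state, so for II the derived state is '-', and for the remaining characters it is '+'.
Only Acroensis, Neoodon, Stenops, and Zygensis show the derived state '+' for I, supporting them as a clade.
II (derived state '-') is shared by Acroensis, Neoodon, Stenops, Therilis, and Zygensis — a synapomorphy uniting that clade.
Only Stenops and Zygensis show the derived state '+' for III, supporting them as a clade.
IV: derived state '+' in Neoodon, Stenops, and Zygensis only — synapomorphy for {Neoodon, Stenops, Zygensis}.
All ingroup taxa share the derived state '+' for V; it defines the ingroup but does not resolve relationships within it.
Most parsimonious ingroup topology: (Meroodon,(Therilis,(((Stenops,Zygensis),Neoodon),Acroensis))).
Meroodon is sister to the clade containing all other ingroup taxa, so it is the earliest-diverging (most basal) ingroup lineage.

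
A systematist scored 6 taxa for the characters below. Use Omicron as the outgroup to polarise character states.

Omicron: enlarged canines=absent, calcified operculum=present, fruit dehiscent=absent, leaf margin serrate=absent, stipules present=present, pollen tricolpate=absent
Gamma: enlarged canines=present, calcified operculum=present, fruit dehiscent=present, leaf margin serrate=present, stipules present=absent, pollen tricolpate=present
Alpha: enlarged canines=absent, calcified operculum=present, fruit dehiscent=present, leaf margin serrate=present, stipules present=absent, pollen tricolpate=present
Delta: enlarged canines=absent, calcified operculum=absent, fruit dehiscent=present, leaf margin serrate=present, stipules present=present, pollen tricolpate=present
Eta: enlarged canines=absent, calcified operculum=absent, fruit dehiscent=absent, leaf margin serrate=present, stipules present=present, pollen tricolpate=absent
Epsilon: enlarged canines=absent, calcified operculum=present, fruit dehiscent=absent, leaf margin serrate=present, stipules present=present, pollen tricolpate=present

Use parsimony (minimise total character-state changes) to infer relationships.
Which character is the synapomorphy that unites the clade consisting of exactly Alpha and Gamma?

Character polarity is set by the outgroup: the derived state is whichever differs from the outgroup's state, so for calcified operculum, stipules present the derived state is 'absent', and for the remaining characters it is 'present'.
enlarged canines: derived state 'present' in Gamma only — an autapomorphy, so it tells us nothing about relationships among taxa.
calcified operculum groups Delta and Eta, which is incompatible with the clades supported by the remaining characters; treating it as convergent (homoplasy) costs fewer steps than any alternative tree.
fruit dehiscent (derived state 'present') is shared by Alpha, Delta, and Gamma — a synapomorphy uniting that clade.
All ingroup taxa share the derived state 'present' for leaf margin serrate; it defines the ingroup but does not resolve relationships within it.
stipules present: derived state 'absent' in Alpha and Gamma only — synapomorphy for {Alpha, Gamma}.
pollen tricolpate (derived state 'present') is shared by Alpha, Delta, Epsilon, and Gamma — a synapomorphy uniting that clade.
Most parsimonious ingroup topology: ((((Gamma,Alpha),Delta),Epsilon),Eta).
The clade {Alpha, Gamma} is supported by stipules present: its derived state 'absent' occurs in exactly those taxa and in no other taxon (including the outgroup).

stipules present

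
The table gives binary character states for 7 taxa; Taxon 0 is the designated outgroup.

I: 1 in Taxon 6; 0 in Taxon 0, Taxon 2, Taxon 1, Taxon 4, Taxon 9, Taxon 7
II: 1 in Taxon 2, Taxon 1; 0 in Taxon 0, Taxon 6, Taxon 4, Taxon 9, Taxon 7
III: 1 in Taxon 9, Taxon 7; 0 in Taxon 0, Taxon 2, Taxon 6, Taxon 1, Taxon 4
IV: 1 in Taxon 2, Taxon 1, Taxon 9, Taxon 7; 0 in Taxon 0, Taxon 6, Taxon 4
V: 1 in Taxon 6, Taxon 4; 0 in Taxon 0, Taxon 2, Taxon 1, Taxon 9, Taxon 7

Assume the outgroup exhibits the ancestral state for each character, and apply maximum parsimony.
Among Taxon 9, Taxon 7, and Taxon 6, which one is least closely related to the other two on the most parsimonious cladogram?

The outgroup has state '0' for every character, so '1' is the derived state throughout.
I: derived state '1' in Taxon 6 only — an autapomorphy, so it tells us nothing about relationships among taxa.
Only Taxon 1 and Taxon 2 show the derived state '1' for II, supporting them as a clade.
III: derived state '1' in Taxon 7 and Taxon 9 only — synapomorphy for {Taxon 7, Taxon 9}.
IV (derived state '1') is shared by Taxon 1, Taxon 2, Taxon 7, and Taxon 9 — a synapomorphy uniting that clade.
V: derived state '1' in Taxon 4 and Taxon 6 only — synapomorphy for {Taxon 4, Taxon 6}.
Most parsimonious ingroup topology: (((Taxon 2,Taxon 1),(Taxon 9,Taxon 7)),(Taxon 6,Taxon 4)).
Taxon 7 and Taxon 9 share a more recent common ancestor with each other than either does with Taxon 6, so Taxon 6 is the least closely related of the three.

Taxon 6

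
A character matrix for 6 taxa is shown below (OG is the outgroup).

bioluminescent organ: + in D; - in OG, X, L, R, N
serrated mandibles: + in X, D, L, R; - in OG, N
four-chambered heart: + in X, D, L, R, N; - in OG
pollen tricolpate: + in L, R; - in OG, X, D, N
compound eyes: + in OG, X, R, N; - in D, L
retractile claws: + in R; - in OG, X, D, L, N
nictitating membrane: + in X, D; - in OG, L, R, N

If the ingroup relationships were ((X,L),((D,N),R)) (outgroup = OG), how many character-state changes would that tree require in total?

Map each character onto ((X,L),((D,N),R)) (rooted by OG) and count the minimum state changes it requires (Fitch parsimony):
bioluminescent organ: 1; serrated mandibles: 2; four-chambered heart: 1; pollen tricolpate: 2; compound eyes: 2; retractile claws: 1; nictitating membrane: 2.
Total tree length = 11.

11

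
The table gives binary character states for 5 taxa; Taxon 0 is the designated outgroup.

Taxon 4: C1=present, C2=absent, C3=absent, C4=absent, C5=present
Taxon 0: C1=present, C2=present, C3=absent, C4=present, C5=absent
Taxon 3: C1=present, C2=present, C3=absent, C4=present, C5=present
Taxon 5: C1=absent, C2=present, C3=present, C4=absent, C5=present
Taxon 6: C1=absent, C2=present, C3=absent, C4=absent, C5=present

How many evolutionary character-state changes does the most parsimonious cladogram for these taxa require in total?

5

Character polarity is set by the outgroup: the derived state is whichever differs from the outgroup's state, so for C1, C2, C4 the derived state is 'absent', and for the remaining characters it is 'present'.
Only Taxon 5 and Taxon 6 show the derived state 'absent' for C1, supporting them as a clade.
C2 (derived state 'absent') is unique to Taxon 4 (autapomorphy; uninformative for grouping).
C3: derived state 'present' in Taxon 5 only — an autapomorphy, so it tells us nothing about relationships among taxa.
Only Taxon 4, Taxon 5, and Taxon 6 show the derived state 'absent' for C4, supporting them as a clade.
C5 (derived state 'present') is shared by all ingroup taxa — unites the whole ingroup.
Most parsimonious ingroup topology: (Taxon 3,(Taxon 4,(Taxon 6,Taxon 5))).
Changes per character on this tree: C1: 1; C2: 1; C3: 1; C4: 1; C5: 1.
Total = 5.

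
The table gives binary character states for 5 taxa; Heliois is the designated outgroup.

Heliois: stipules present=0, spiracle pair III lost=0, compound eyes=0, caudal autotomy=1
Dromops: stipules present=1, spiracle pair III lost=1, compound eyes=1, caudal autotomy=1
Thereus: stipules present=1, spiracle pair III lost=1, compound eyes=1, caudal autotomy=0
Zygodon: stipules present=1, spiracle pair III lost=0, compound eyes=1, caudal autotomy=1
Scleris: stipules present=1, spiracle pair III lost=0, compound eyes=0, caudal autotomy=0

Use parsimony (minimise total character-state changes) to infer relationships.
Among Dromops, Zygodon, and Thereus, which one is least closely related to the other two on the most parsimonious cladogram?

Zygodon

Character polarity is set by the outgroup: the derived state is whichever differs from the outgroup's state, so for caudal autotomy the derived state is '0', and for the remaining characters it is '1'.
stipules present (derived state '1') is shared by all ingroup taxa — unites the whole ingroup.
spiracle pair III lost: derived state '1' in Dromops and Thereus only — synapomorphy for {Dromops, Thereus}.
compound eyes: derived state '1' in Dromops, Thereus, and Zygodon only — synapomorphy for {Dromops, Thereus, Zygodon}.
caudal autotomy groups Scleris and Thereus, which is incompatible with the clades supported by the remaining characters; treating it as convergent (homoplasy) costs fewer steps than any alternative tree.
Most parsimonious ingroup topology: (((Dromops,Thereus),Zygodon),Scleris).
Dromops and Thereus share a more recent common ancestor with each other than either does with Zygodon, so Zygodon is the least closely related of the three.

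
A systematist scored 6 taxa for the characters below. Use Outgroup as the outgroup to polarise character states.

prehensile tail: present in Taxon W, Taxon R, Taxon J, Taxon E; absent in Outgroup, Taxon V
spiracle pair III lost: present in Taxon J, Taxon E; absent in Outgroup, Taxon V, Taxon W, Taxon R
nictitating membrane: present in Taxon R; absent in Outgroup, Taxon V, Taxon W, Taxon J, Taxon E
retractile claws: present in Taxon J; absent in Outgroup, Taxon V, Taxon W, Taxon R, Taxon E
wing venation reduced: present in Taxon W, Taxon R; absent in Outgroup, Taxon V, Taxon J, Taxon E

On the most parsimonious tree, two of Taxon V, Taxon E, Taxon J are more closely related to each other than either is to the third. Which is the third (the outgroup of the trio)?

The outgroup has state 'absent' for every character, so 'present' is the derived state throughout.
Only Taxon E, Taxon J, Taxon R, and Taxon W show the derived state 'present' for prehensile tail, supporting them as a clade.
spiracle pair III lost: derived state 'present' in Taxon E and Taxon J only — synapomorphy for {Taxon E, Taxon J}.
nictitating membrane (derived state 'present') is unique to Taxon R (autapomorphy; uninformative for grouping).
retractile claws (derived state 'present') is unique to Taxon J (autapomorphy; uninformative for grouping).
wing venation reduced (derived state 'present') is shared by Taxon R and Taxon W — a synapomorphy uniting that clade.
Most parsimonious ingroup topology: (Taxon V,((Taxon W,Taxon R),(Taxon J,Taxon E))).
Taxon E and Taxon J share a more recent common ancestor with each other than either does with Taxon V, so Taxon V is the least closely related of the three.

Taxon V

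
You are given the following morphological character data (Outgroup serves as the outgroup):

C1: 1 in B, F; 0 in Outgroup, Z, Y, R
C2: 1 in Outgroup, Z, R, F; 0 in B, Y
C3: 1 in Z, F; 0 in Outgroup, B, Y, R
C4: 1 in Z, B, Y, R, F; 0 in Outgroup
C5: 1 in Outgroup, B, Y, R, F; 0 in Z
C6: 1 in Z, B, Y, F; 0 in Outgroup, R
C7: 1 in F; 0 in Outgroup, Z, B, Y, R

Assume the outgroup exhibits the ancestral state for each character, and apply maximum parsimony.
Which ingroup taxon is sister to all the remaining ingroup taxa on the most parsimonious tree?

Character polarity is set by the outgroup: the derived state is whichever differs from the outgroup's state, so for C2, C5 the derived state is '0', and for the remaining characters it is '1'.
C1 groups B and F, which is incompatible with the clades supported by the remaining characters; treating it as convergent (homoplasy) costs fewer steps than any alternative tree.
Only B and Y show the derived state '0' for C2, supporting them as a clade.
C3: derived state '1' in F and Z only — synapomorphy for {F, Z}.
All ingroup taxa share the derived state '1' for C4; it defines the ingroup but does not resolve relationships within it.
C5: derived state '0' in Z only — an autapomorphy, so it tells us nothing about relationships among taxa.
C6 (derived state '1') is shared by B, F, Y, and Z — a synapomorphy uniting that clade.
C7: derived state '1' in F only — an autapomorphy, so it tells us nothing about relationships among taxa.
Most parsimonious ingroup topology: (((Z,F),(B,Y)),R).
R is sister to the clade containing all other ingroup taxa, so it is the earliest-diverging (most basal) ingroup lineage.

R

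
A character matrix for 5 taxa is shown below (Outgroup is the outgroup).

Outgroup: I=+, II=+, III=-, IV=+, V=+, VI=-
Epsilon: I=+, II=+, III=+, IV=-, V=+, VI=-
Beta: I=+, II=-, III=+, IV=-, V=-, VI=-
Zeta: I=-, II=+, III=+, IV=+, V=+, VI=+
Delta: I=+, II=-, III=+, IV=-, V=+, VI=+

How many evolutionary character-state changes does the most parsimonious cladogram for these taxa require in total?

Character polarity is set by the outgroup: the derived state is whichever differs from the outgroup's state, so for I, II, IV, V the derived state is '-', and for the remaining characters it is '+'.
I (derived state '-') is unique to Zeta (autapomorphy; uninformative for grouping).
II: derived state '-' in Beta and Delta only — synapomorphy for {Beta, Delta}.
III (derived state '+') is shared by all ingroup taxa — unites the whole ingroup.
IV: derived state '-' in Beta, Delta, and Epsilon only — synapomorphy for {Beta, Delta, Epsilon}.
V (derived state '-') is unique to Beta (autapomorphy; uninformative for grouping).
VI (state '+') occurs in Delta and Zeta but conflicts with the nesting implied by the other characters — most parsimoniously interpreted as homoplasy.
Most parsimonious ingroup topology: ((Epsilon,(Beta,Delta)),Zeta).
Changes per character on this tree: I: 1; II: 1; III: 1; IV: 1; V: 1; VI: 2.
Total = 7.

7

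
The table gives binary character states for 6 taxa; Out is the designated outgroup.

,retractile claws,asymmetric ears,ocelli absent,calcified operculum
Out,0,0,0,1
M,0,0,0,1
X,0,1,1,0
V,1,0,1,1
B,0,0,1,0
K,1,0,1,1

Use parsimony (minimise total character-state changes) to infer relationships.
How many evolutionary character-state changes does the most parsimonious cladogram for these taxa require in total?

4

Character polarity is set by the outgroup: the derived state is whichever differs from the outgroup's state, so for calcified operculum the derived state is '0', and for the remaining characters it is '1'.
retractile claws (derived state '1') is shared by K and V — a synapomorphy uniting that clade.
asymmetric ears (derived state '1') is unique to X (autapomorphy; uninformative for grouping).
ocelli absent (derived state '1') is shared by B, K, V, and X — a synapomorphy uniting that clade.
calcified operculum (derived state '0') is shared by B and X — a synapomorphy uniting that clade.
Most parsimonious ingroup topology: (M,((X,B),(V,K))).
Changes per character on this tree: retractile claws: 1; asymmetric ears: 1; ocelli absent: 1; calcified operculum: 1.
Total = 4.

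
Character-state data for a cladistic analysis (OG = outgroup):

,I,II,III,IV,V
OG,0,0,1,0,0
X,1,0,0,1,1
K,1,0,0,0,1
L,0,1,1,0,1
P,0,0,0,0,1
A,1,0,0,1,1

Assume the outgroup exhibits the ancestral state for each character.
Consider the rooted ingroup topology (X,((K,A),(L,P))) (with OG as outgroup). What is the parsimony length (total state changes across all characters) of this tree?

8

Map each character onto (X,((K,A),(L,P))) (rooted by OG) and count the minimum state changes it requires (Fitch parsimony):
I: 2; II: 1; III: 2; IV: 2; V: 1.
Total tree length = 8.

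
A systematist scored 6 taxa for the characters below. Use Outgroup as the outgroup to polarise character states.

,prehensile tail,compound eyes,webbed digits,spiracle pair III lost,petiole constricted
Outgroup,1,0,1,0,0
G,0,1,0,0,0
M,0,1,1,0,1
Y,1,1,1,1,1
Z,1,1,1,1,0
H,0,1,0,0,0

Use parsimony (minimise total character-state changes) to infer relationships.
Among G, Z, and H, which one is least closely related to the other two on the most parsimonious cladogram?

Character polarity is set by the outgroup: the derived state is whichever differs from the outgroup's state, so for prehensile tail, webbed digits the derived state is '0', and for the remaining characters it is '1'.
Only G, H, and M show the derived state '0' for prehensile tail, supporting them as a clade.
All ingroup taxa share the derived state '1' for compound eyes; it defines the ingroup but does not resolve relationships within it.
webbed digits (derived state '0') is shared by G and H — a synapomorphy uniting that clade.
spiracle pair III lost (derived state '1') is shared by Y and Z — a synapomorphy uniting that clade.
petiole constricted (state '1') occurs in M and Y but conflicts with the nesting implied by the other characters — most parsimoniously interpreted as homoplasy.
Most parsimonious ingroup topology: (((G,H),M),(Y,Z)).
H and G share a more recent common ancestor with each other than either does with Z, so Z is the least closely related of the three.

Z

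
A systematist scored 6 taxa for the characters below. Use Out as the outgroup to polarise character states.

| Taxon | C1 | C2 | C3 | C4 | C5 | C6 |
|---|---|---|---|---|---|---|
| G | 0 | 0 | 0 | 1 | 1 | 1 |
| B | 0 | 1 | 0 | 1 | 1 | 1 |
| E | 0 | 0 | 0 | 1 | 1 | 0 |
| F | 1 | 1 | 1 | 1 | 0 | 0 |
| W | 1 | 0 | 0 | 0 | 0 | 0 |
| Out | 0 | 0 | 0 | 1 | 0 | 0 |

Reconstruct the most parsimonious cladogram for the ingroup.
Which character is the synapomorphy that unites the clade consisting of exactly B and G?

Character polarity is set by the outgroup: the derived state is whichever differs from the outgroup's state, so for C4 the derived state is '0', and for the remaining characters it is '1'.
C1: derived state '1' in F and W only — synapomorphy for {F, W}.
C2 groups B and F, which is incompatible with the clades supported by the remaining characters; treating it as convergent (homoplasy) costs fewer steps than any alternative tree.
C3 (derived state '1') is unique to F (autapomorphy; uninformative for grouping).
C4: derived state '0' in W only — an autapomorphy, so it tells us nothing about relationships among taxa.
Only B, E, and G show the derived state '1' for C5, supporting them as a clade.
C6 (derived state '1') is shared by B and G — a synapomorphy uniting that clade.
Most parsimonious ingroup topology: ((E,(B,G)),(F,W)).
The clade {B, G} is supported by C6: its derived state '1' occurs in exactly those taxa and in no other taxon (including the outgroup).

C6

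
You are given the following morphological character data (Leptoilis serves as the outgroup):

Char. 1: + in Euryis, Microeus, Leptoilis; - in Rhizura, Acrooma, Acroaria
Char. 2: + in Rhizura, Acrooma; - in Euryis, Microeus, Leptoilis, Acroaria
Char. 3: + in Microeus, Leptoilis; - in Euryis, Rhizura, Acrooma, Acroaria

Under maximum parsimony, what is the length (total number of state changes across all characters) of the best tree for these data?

Character polarity is set by the outgroup: the derived state is whichever differs from the outgroup's state, so for Char. 1, Char. 3 the derived state is '-', and for the remaining characters it is '+'.
Char. 1: derived state '-' in Acroaria, Acrooma, and Rhizura only — synapomorphy for {Acroaria, Acrooma, Rhizura}.
Char. 2: derived state '+' in Acrooma and Rhizura only — synapomorphy for {Acrooma, Rhizura}.
Char. 3: derived state '-' in Acroaria, Acrooma, Euryis, and Rhizura only — synapomorphy for {Acroaria, Acrooma, Euryis, Rhizura}.
Most parsimonious ingroup topology: ((((Acrooma,Rhizura),Acroaria),Euryis),Microeus).
Changes per character on this tree: Char. 1: 1; Char. 2: 1; Char. 3: 1.
Total = 3.

3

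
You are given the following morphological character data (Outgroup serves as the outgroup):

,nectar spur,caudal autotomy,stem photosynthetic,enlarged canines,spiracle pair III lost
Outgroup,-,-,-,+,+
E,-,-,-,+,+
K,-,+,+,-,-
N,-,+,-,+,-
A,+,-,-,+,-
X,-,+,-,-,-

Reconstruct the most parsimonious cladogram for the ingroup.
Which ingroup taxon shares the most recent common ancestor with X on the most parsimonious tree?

Character polarity is set by the outgroup: the derived state is whichever differs from the outgroup's state, so for enlarged canines, spiracle pair III lost the derived state is '-', and for the remaining characters it is '+'.
nectar spur (derived state '+') is unique to A (autapomorphy; uninformative for grouping).
caudal autotomy: derived state '+' in K, N, and X only — synapomorphy for {K, N, X}.
stem photosynthetic (derived state '+') is unique to K (autapomorphy; uninformative for grouping).
enlarged canines: derived state '-' in K and X only — synapomorphy for {K, X}.
spiracle pair III lost: derived state '-' in A, K, N, and X only — synapomorphy for {A, K, N, X}.
Most parsimonious ingroup topology: (E,(((K,X),N),A)).
X and K form a cherry on this tree, so they are sister taxa.

K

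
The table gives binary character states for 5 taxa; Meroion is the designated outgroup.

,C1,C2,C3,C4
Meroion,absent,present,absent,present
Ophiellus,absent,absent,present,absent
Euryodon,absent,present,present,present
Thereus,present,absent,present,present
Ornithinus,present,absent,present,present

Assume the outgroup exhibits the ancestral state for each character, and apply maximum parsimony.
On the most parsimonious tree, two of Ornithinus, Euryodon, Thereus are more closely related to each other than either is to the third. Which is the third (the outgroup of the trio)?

Character polarity is set by the outgroup: the derived state is whichever differs from the outgroup's state, so for C2, C4 the derived state is 'absent', and for the remaining characters it is 'present'.
C1 (derived state 'present') is shared by Ornithinus and Thereus — a synapomorphy uniting that clade.
C2 (derived state 'absent') is shared by Ophiellus, Ornithinus, and Thereus — a synapomorphy uniting that clade.
C3 (derived state 'present') is shared by all ingroup taxa — unites the whole ingroup.
C4: derived state 'absent' in Ophiellus only — an autapomorphy, so it tells us nothing about relationships among taxa.
Most parsimonious ingroup topology: ((Ophiellus,(Thereus,Ornithinus)),Euryodon).
Thereus and Ornithinus share a more recent common ancestor with each other than either does with Euryodon, so Euryodon is the least closely related of the three.

Euryodon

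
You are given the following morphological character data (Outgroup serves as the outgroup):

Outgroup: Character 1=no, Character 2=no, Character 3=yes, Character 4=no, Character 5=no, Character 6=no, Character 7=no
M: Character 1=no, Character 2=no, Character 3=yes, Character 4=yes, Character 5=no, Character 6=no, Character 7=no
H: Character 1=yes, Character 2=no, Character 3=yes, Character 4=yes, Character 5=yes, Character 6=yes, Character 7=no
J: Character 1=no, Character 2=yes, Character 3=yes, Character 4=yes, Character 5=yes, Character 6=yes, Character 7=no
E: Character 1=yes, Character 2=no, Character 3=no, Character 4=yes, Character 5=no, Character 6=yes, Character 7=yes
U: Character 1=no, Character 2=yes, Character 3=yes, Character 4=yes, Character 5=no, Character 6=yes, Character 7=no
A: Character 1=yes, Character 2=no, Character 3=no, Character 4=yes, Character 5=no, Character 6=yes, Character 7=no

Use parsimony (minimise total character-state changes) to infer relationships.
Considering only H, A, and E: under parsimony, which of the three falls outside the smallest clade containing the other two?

H

Character polarity is set by the outgroup: the derived state is whichever differs from the outgroup's state, so for Character 3 the derived state is 'no', and for the remaining characters it is 'yes'.
Character 1 (derived state 'yes') is shared by A, E, and H — a synapomorphy uniting that clade.
Character 2 (derived state 'yes') is shared by J and U — a synapomorphy uniting that clade.
Character 3 (derived state 'no') is shared by A and E — a synapomorphy uniting that clade.
Character 4 (derived state 'yes') is shared by all ingroup taxa — unites the whole ingroup.
Character 5 groups H and J, which is incompatible with the clades supported by the remaining characters; treating it as convergent (homoplasy) costs fewer steps than any alternative tree.
Character 6 (derived state 'yes') is shared by A, E, H, J, and U — a synapomorphy uniting that clade.
Character 7 (derived state 'yes') is unique to E (autapomorphy; uninformative for grouping).
Most parsimonious ingroup topology: (M,((H,(E,A)),(J,U))).
E and A share a more recent common ancestor with each other than either does with H, so H is the least closely related of the three.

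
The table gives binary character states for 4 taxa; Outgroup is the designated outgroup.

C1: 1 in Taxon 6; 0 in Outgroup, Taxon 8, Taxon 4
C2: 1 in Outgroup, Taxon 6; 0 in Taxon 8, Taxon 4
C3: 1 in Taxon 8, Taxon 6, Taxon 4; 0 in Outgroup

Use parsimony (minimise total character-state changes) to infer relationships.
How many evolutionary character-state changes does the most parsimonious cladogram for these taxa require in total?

3

Character polarity is set by the outgroup: the derived state is whichever differs from the outgroup's state, so for C2 the derived state is '0', and for the remaining characters it is '1'.
C1 (derived state '1') is unique to Taxon 6 (autapomorphy; uninformative for grouping).
C2 (derived state '0') is shared by Taxon 4 and Taxon 8 — a synapomorphy uniting that clade.
All ingroup taxa share the derived state '1' for C3; it defines the ingroup but does not resolve relationships within it.
Most parsimonious ingroup topology: ((Taxon 8,Taxon 4),Taxon 6).
Changes per character on this tree: C1: 1; C2: 1; C3: 1.
Total = 3.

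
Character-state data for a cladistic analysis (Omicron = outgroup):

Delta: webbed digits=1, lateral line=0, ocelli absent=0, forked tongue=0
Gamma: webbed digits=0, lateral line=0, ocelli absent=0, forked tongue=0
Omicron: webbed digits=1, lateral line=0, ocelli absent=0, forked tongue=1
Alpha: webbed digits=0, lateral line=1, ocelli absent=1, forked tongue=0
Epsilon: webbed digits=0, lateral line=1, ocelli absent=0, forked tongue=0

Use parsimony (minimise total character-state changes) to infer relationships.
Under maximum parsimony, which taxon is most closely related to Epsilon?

Alpha

Character polarity is set by the outgroup: the derived state is whichever differs from the outgroup's state, so for webbed digits, forked tongue the derived state is '0', and for the remaining characters it is '1'.
webbed digits (derived state '0') is shared by Alpha, Epsilon, and Gamma — a synapomorphy uniting that clade.
lateral line: derived state '1' in Alpha and Epsilon only — synapomorphy for {Alpha, Epsilon}.
ocelli absent: derived state '1' in Alpha only — an autapomorphy, so it tells us nothing about relationships among taxa.
forked tongue (derived state '0') is shared by all ingroup taxa — unites the whole ingroup.
Most parsimonious ingroup topology: (Delta,(Gamma,(Epsilon,Alpha))).
Epsilon and Alpha form a cherry on this tree, so they are sister taxa.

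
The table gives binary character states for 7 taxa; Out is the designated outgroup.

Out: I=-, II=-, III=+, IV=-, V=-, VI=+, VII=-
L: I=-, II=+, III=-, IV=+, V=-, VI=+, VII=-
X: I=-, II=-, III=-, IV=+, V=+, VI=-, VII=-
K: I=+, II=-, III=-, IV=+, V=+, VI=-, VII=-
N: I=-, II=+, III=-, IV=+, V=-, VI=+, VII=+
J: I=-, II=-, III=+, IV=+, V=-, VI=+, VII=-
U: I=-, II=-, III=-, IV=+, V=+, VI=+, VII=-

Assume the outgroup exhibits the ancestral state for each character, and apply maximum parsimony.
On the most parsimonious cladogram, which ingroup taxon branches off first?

Character polarity is set by the outgroup: the derived state is whichever differs from the outgroup's state, so for III, VI the derived state is '-', and for the remaining characters it is '+'.
I: derived state '+' in K only — an autapomorphy, so it tells us nothing about relationships among taxa.
Only L and N show the derived state '+' for II, supporting them as a clade.
III (derived state '-') is shared by K, L, N, U, and X — a synapomorphy uniting that clade.
All ingroup taxa share the derived state '+' for IV; it defines the ingroup but does not resolve relationships within it.
Only K, U, and X show the derived state '+' for V, supporting them as a clade.
Only K and X show the derived state '-' for VI, supporting them as a clade.
VII: derived state '+' in N only — an autapomorphy, so it tells us nothing about relationships among taxa.
Most parsimonious ingroup topology: (((L,N),((X,K),U)),J).
J is sister to the clade containing all other ingroup taxa, so it is the earliest-diverging (most basal) ingroup lineage.

J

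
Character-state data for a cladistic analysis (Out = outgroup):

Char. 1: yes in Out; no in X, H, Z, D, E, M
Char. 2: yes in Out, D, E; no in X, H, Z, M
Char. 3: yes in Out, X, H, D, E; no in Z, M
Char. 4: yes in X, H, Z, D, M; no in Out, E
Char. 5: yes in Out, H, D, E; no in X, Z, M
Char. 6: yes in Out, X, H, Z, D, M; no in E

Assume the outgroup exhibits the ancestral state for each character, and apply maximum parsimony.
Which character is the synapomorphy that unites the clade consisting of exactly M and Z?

Char. 3

Character polarity is set by the outgroup: the derived state is whichever differs from the outgroup's state, so for Char. 1, Char. 2, Char. 3, Char. 5, Char. 6 the derived state is 'no', and for the remaining characters it is 'yes'.
All ingroup taxa share the derived state 'no' for Char. 1; it defines the ingroup but does not resolve relationships within it.
Char. 2: derived state 'no' in H, M, X, and Z only — synapomorphy for {H, M, X, Z}.
Char. 3: derived state 'no' in M and Z only — synapomorphy for {M, Z}.
Char. 4: derived state 'yes' in D, H, M, X, and Z only — synapomorphy for {D, H, M, X, Z}.
Char. 5 (derived state 'no') is shared by M, X, and Z — a synapomorphy uniting that clade.
Char. 6 (derived state 'no') is unique to E (autapomorphy; uninformative for grouping).
Most parsimonious ingroup topology: ((((X,(Z,M)),H),D),E).
The clade {M, Z} is supported by Char. 3: its derived state 'no' occurs in exactly those taxa and in no other taxon (including the outgroup).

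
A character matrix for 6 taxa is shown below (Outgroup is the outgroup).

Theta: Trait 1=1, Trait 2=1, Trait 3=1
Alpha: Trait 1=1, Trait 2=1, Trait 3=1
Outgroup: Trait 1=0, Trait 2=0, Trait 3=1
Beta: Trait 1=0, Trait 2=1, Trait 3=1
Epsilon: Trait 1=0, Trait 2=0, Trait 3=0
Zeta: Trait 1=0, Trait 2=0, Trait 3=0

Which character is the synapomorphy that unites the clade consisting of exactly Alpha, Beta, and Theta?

Character polarity is set by the outgroup: the derived state is whichever differs from the outgroup's state, so for Trait 3 the derived state is '0', and for the remaining characters it is '1'.
Trait 1 (derived state '1') is shared by Alpha and Theta — a synapomorphy uniting that clade.
Only Alpha, Beta, and Theta show the derived state '1' for Trait 2, supporting them as a clade.
Trait 3 (derived state '0') is shared by Epsilon and Zeta — a synapomorphy uniting that clade.
Most parsimonious ingroup topology: ((Epsilon,Zeta),(Beta,(Theta,Alpha))).
The clade {Alpha, Beta, Theta} is supported by Trait 2: its derived state '1' occurs in exactly those taxa and in no other taxon (including the outgroup).

Trait 2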